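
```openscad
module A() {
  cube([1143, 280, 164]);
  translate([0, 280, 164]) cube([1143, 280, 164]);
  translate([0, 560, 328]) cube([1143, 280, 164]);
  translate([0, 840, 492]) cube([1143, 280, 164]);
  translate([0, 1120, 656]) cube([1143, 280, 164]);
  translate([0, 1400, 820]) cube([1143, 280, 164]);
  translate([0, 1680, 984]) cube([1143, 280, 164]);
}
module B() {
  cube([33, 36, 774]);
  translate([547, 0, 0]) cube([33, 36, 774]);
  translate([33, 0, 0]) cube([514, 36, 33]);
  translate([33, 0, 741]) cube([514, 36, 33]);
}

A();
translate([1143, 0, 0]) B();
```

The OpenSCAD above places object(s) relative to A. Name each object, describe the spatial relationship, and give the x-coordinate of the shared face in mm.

A is a staircase. B is a picture frame. The picture frame is against the staircase's +x side, with their −y faces flush. The x-coordinate of the shared face is 1143 mm.

The staircase's +x face and the picture frame's −x face are both at x = 1143 mm.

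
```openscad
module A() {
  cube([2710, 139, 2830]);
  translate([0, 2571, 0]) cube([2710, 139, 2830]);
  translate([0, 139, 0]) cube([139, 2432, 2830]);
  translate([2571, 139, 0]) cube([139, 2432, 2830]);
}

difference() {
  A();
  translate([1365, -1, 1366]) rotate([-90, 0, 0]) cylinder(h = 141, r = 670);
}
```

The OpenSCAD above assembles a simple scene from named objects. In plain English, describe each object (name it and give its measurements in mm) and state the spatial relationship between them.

A is a box-shaped house frame (walls only): outside footprint 2710×2710 mm, wall height 2830 mm, wall thickness 139 mm. The two y-facing walls run the full x-width; the two x-facing walls fit between the inner faces of the y-facing walls.

The house frame has a circular hole of radius 670 mm through its front wall, centred at (x = 1365, z = 1366).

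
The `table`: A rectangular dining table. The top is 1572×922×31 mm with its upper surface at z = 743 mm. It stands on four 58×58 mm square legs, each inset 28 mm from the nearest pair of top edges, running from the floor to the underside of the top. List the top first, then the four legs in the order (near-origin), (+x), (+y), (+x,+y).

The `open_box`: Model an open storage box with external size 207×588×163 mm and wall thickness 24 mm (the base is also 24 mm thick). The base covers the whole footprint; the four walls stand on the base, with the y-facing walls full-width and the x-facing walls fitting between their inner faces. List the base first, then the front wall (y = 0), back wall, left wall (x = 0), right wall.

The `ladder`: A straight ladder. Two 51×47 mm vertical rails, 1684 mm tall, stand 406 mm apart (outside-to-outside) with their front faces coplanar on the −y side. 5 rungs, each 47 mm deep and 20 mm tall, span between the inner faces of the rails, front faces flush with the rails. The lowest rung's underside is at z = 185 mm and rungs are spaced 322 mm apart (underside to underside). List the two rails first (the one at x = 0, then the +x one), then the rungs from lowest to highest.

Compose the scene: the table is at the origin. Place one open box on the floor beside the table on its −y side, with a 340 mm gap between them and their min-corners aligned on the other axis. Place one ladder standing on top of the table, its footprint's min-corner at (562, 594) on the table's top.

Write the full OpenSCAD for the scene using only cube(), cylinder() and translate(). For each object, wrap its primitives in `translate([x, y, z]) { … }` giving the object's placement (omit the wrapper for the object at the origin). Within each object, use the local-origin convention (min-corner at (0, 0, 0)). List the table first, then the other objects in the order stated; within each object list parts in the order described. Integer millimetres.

translate([0, 0, 712]) cube([1572, 922, 31]);
translate([28, 28, 0]) cube([58, 58, 712]);
translate([1486, 28, 0]) cube([58, 58, 712]);
translate([28, 836, 0]) cube([58, 58, 712]);
translate([1486, 836, 0]) cube([58, 58, 712]);
translate([0, -928, 0]) {
  cube([207, 588, 24]);
  translate([0, 0, 24]) cube([207, 24, 139]);
  translate([0, 564, 24]) cube([207, 24, 139]);
  translate([0, 24, 24]) cube([24, 540, 139]);
  translate([183, 24, 24]) cube([24, 540, 139]);
}
translate([562, 594, 743]) {
  cube([51, 47, 1684]);
  translate([355, 0, 0]) cube([51, 47, 1684]);
  translate([51, 0, 185]) cube([304, 47, 20]);
  translate([51, 0, 507]) cube([304, 47, 20]);
  translate([51, 0, 829]) cube([304, 47, 20]);
  translate([51, 0, 1151]) cube([304, 47, 20]);
  translate([51, 0, 1473]) cube([304, 47, 20]);
}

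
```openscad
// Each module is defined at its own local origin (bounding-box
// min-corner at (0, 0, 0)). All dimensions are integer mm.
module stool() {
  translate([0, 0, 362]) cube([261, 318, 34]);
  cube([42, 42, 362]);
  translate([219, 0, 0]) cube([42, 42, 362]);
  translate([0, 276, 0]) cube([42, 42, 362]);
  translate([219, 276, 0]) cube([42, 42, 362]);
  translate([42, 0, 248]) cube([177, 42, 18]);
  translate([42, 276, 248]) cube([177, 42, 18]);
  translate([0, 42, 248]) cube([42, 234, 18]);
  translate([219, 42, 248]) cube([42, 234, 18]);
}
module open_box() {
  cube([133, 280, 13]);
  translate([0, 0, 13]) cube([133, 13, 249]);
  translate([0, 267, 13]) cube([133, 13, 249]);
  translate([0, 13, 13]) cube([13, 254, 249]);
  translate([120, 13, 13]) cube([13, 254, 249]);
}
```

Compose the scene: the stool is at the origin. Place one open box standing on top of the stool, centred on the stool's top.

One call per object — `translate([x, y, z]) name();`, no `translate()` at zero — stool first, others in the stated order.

stool();
translate([64, 19, 396]) open_box();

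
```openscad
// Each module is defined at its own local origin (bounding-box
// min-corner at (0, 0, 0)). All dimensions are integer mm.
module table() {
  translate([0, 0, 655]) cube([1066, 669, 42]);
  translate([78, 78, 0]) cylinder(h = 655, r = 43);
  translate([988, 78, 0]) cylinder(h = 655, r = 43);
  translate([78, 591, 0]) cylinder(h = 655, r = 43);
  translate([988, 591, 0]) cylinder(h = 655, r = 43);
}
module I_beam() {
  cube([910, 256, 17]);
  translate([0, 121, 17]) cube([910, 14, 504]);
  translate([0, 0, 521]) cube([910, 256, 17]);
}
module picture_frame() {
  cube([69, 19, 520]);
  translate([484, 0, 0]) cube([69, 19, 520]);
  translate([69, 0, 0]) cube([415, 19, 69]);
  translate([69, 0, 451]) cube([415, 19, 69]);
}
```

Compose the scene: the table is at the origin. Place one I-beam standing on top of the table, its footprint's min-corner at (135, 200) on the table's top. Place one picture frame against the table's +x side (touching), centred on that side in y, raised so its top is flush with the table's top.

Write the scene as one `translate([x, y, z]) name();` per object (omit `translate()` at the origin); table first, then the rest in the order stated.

table();
translate([135, 200, 697]) I_beam();
translate([1066, 325, 177]) picture_frame();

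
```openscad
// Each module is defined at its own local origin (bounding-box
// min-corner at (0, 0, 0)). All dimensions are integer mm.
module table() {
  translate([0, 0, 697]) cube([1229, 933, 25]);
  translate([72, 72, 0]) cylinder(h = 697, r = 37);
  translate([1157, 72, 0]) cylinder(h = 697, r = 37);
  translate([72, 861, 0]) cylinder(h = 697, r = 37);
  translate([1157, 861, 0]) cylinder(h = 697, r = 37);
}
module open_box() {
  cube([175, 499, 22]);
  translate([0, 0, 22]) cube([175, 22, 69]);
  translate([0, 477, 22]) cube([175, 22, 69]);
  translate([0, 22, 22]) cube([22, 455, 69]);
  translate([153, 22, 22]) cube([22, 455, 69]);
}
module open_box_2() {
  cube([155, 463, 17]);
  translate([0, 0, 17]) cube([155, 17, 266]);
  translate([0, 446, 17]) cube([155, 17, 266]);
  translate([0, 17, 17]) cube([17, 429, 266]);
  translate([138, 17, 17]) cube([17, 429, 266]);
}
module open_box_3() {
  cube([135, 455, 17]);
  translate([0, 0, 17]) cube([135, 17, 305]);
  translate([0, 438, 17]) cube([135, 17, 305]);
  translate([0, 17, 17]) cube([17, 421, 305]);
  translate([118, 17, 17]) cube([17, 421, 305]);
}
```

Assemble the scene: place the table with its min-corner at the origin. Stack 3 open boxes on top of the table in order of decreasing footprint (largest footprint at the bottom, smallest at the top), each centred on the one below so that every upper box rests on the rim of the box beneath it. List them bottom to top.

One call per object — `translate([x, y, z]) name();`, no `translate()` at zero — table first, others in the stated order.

table();
translate([527, 217, 722]) open_box();
translate([537, 235, 813]) open_box_2();
translate([547, 239, 1096]) open_box_3();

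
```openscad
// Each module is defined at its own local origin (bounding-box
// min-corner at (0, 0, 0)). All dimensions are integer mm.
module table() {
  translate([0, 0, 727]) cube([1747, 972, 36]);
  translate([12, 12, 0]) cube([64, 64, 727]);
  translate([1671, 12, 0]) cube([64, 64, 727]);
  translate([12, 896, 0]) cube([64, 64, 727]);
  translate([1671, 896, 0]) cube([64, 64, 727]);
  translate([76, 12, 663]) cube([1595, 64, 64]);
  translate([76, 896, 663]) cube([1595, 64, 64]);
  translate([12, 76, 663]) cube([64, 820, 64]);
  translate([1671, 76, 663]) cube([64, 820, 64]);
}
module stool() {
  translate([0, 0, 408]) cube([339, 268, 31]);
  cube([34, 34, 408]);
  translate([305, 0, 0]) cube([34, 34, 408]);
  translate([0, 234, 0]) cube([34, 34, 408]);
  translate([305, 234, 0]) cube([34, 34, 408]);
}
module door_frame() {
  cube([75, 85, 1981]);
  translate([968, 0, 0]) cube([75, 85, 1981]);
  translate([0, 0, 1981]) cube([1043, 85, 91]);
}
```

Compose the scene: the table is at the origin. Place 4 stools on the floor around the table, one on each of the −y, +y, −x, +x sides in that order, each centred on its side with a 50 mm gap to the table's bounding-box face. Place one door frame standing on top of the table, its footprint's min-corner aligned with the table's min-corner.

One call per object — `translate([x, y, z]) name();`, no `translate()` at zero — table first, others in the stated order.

table();
translate([704, -318, 0]) stool();
translate([704, 1022, 0]) stool();
translate([-389, 352, 0]) stool();
translate([1797, 352, 0]) stool();
translate([0, 0, 763]) door_frame();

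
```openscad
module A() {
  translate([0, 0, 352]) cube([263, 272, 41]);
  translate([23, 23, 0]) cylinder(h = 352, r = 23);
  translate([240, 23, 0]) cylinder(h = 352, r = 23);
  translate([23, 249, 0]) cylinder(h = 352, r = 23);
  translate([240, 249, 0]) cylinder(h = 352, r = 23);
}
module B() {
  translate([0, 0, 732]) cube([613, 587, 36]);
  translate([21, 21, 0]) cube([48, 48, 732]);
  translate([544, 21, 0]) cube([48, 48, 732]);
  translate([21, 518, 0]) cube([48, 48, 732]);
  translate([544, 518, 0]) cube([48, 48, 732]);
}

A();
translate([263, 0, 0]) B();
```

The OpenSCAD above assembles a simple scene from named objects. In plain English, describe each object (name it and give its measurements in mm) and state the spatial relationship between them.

A is a simple wooden stool: a rectangular seat 263 mm (x) by 272 mm (y), 41 mm thick, top face at z = 393 mm, on four round legs, each 46 mm in diameter. The legs rest on z = 0, each leg's axis is inset half a diameter from the nearest pair of seat edges (so the leg's bounding box is flush with the corner).

B is a rectangular dining table. The top is 613×587×36 mm with its upper surface at z = 768 mm. It stands on four 48×48 mm square legs, each inset 21 mm from the nearest pair of top edges, running from the floor to the underside of the top.

The table is against the stool's +x side, with their −y faces flush.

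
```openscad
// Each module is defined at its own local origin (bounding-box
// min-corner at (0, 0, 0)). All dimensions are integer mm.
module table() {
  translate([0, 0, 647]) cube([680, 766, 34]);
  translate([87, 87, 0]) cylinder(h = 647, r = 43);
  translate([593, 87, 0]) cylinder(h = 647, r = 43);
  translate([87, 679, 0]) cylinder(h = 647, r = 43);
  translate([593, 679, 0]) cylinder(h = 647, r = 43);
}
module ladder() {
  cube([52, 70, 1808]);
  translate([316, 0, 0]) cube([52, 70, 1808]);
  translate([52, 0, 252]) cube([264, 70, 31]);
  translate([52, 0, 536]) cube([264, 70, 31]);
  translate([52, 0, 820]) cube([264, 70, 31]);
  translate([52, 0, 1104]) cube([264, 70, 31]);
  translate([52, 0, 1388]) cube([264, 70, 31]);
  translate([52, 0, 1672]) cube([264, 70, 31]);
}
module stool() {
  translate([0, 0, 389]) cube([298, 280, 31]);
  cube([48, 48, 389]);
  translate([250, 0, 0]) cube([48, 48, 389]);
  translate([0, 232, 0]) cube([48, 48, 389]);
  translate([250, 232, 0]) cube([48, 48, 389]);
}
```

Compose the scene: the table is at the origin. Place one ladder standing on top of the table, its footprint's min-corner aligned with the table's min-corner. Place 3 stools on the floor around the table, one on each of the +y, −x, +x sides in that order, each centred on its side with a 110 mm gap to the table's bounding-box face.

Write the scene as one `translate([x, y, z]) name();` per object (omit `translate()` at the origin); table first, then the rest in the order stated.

table();
translate([0, 0, 681]) ladder();
translate([191, 876, 0]) stool();
translate([-408, 243, 0]) stool();
translate([790, 243, 0]) stool();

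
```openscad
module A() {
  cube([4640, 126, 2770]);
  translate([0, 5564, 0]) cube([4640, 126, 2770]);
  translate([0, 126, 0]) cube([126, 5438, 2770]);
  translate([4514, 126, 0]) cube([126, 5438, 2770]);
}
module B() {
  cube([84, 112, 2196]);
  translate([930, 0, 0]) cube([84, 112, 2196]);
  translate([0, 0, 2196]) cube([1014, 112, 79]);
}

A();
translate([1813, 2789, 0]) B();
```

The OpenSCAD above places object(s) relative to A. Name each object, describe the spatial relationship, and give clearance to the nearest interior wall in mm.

Clearances: x = 1687, y = 2663; minimum 1687 mm.

A is a house frame. B is a door frame. The door frame sits inside the house frame, centred. The clearance to the nearest interior wall is 1687 mm.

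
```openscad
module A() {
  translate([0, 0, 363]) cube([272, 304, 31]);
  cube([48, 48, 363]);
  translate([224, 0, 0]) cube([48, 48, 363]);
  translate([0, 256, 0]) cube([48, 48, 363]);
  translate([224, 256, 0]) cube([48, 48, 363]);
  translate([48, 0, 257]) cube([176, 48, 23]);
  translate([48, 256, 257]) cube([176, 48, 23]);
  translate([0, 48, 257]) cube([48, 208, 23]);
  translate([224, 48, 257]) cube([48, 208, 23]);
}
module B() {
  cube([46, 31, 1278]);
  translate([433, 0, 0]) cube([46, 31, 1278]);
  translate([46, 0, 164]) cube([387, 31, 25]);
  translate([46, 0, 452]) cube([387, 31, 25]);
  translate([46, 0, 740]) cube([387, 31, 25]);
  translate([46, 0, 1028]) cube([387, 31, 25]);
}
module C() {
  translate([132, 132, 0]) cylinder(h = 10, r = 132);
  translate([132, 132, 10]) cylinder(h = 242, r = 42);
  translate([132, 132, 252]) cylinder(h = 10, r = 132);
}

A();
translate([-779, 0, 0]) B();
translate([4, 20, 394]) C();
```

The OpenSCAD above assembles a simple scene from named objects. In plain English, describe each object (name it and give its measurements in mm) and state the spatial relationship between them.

A is a four-legged stool. The seat is a 272×304×31 mm slab whose top surface is at z = 394 mm; four square legs, each 48×48 mm in cross-section, run from the floor (z = 0) to the underside of the seat, each flush with a corner of the seat. Four stretchers, 48 mm wide and 23 mm tall, connect adjacent legs with their undersides at z = 257 mm, each running between the inner faces of the legs it joins and aligned with the legs' outer faces on the other axis.

B is a wooden ladder with two side rails of 46×31 mm section and 1278 mm height, set 479 mm apart overall. Between them run 4 rectangular rungs (31 mm deep, 25 mm thick), front faces flush with the rails' −y face. The bottom of the first rung is 164 mm above the floor and each subsequent rung is 288 mm higher than the one below.

C is a spool: two coaxial disc flanges of radius 132 mm and thickness 10 mm, joined by a core cylinder of radius 42 mm and height 242 mm. The lower flange rests on z = 0 and the three cylinders share a vertical axis.

The ladder is on the floor beside the stool on its −x side. The spool is on top of the stool, centred.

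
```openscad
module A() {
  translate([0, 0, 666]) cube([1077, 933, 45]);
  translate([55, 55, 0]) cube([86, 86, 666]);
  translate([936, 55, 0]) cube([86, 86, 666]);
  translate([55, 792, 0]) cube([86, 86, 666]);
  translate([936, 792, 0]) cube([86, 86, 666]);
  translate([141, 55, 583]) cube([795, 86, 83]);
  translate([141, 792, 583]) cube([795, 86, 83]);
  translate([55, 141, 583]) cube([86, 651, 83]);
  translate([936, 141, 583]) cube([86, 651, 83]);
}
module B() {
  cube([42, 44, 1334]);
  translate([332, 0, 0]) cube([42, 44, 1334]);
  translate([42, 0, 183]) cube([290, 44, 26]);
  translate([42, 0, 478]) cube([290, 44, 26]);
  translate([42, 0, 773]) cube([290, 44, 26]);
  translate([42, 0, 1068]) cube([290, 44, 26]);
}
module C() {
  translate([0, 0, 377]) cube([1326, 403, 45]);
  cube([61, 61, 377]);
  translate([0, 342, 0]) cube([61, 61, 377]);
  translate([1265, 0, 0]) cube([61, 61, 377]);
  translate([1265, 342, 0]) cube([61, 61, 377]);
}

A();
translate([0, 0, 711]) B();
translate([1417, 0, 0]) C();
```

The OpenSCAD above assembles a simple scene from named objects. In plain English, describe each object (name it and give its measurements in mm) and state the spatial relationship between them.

A is a table: top 1077 mm (x) × 933 mm (y), 45 mm thick, upper face at z = 711 mm, on four 86×86 mm square legs, each inset 55 mm from the nearest pair of top edges, running from z = 0 to the bottom of the top. Four apron rails, 86 mm thick and 83 mm tall, run between adjacent legs with their top edges flush with the underside of the top and their outer faces flush with the legs' outer faces.

B is a wooden ladder with two side rails of 42×44 mm section and 1334 mm height, set 374 mm apart overall. Between them run 4 rectangular rungs (44 mm deep, 26 mm thick), front faces flush with the rails' −y face. The bottom of the first rung is 183 mm above the floor and each subsequent rung is 295 mm higher than the one below.

C is a bench: a 1326×403 mm seat slab, 45 mm thick, top at z = 422 mm, on four 61×61 mm square legs flush with the seat corners and standing on z = 0.

The ladder is on top of the table. The bench is on the floor beside the table on its +x side.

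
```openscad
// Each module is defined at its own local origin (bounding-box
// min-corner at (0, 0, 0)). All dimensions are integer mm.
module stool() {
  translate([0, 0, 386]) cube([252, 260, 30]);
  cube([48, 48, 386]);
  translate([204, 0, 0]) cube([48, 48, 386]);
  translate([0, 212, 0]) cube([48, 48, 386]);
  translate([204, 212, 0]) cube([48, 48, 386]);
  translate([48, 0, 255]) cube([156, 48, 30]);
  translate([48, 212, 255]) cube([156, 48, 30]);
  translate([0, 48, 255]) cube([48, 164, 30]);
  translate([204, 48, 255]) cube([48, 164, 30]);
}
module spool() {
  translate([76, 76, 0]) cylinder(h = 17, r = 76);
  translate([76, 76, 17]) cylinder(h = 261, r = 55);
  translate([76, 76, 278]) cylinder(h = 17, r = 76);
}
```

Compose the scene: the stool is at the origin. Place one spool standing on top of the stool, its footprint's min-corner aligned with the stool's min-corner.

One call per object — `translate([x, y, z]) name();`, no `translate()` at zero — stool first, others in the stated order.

stool();
translate([0, 0, 416]) spool();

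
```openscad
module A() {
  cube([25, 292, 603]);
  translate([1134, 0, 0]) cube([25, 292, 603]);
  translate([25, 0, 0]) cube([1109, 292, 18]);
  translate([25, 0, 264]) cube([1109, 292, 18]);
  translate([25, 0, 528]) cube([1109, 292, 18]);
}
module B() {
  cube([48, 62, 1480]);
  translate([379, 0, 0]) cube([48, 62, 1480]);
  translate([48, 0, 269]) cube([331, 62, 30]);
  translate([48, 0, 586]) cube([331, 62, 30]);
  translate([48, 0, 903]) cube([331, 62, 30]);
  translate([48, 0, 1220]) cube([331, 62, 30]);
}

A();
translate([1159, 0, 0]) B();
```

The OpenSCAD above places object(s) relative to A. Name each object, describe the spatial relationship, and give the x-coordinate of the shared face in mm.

A is a bookshelf. B is a ladder. The ladder is against the bookshelf's +x side, with their −y faces flush. The x-coordinate of the shared face is 1159 mm.

The bookshelf's +x face and the ladder's −x face are both at x = 1159 mm.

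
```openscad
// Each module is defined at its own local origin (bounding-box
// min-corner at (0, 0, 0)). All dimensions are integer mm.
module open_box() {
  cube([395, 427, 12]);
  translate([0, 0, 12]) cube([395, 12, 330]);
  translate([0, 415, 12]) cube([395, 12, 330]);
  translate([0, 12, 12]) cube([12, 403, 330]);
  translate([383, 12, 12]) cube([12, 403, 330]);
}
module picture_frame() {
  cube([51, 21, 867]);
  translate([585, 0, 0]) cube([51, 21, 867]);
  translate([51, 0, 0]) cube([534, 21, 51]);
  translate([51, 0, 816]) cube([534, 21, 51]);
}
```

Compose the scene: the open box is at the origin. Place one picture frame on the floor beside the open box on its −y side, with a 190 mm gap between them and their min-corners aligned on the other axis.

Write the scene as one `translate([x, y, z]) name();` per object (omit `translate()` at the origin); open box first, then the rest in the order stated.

open_box();
translate([0, -211, 0]) picture_frame();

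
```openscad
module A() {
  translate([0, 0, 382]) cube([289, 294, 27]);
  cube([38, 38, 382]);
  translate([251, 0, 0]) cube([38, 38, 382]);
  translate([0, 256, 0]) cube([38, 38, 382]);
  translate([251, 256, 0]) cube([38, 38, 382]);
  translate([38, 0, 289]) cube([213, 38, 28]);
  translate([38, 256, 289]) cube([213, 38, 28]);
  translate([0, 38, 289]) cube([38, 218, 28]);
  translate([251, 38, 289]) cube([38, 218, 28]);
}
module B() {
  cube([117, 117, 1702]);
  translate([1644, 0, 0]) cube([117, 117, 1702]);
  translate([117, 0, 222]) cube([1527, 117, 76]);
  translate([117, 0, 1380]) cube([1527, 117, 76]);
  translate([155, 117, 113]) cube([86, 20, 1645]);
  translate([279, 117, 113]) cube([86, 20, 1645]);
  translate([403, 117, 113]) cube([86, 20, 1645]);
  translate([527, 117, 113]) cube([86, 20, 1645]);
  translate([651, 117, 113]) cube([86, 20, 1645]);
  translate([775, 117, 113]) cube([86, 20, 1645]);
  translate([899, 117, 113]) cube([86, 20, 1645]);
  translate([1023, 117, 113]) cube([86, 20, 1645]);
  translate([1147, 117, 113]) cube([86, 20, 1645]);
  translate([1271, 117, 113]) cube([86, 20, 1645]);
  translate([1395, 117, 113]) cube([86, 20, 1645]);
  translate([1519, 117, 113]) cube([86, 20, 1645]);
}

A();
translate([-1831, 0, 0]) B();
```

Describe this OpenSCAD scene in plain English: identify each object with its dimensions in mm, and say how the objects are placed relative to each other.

A is a four-legged stool. The seat is a 289×294×27 mm slab whose top surface is at z = 409 mm; four square legs, each 38×38 mm in cross-section, run from the floor (z = 0) to the underside of the seat, each flush with a corner of the seat. Four stretchers, 38 mm wide and 28 mm tall, connect adjacent legs with their undersides at z = 289 mm, each running between the inner faces of the legs it joins and aligned with the legs' outer faces on the other axis.

B is a fence section. Two 117×117 mm posts, 1702 mm tall, stand on the floor with a clear span of 1527 mm between their inner faces. Two horizontal rails of 117×76 mm section span the gap between the posts with their undersides at z = 222 mm and z = 1380 mm, flush with the posts' −y face. 12 pickets, each 86 mm wide, 20 mm thick and 1645 mm tall, are fixed to the +y face of the rails with their bottoms at z = 113 mm, evenly spaced across the span with equal gaps (rounded down to the nearest mm) at the −x end and between each pair — any rounding remainder accumulates at the +x end.

The fence section is on the floor beside the stool on its −x side.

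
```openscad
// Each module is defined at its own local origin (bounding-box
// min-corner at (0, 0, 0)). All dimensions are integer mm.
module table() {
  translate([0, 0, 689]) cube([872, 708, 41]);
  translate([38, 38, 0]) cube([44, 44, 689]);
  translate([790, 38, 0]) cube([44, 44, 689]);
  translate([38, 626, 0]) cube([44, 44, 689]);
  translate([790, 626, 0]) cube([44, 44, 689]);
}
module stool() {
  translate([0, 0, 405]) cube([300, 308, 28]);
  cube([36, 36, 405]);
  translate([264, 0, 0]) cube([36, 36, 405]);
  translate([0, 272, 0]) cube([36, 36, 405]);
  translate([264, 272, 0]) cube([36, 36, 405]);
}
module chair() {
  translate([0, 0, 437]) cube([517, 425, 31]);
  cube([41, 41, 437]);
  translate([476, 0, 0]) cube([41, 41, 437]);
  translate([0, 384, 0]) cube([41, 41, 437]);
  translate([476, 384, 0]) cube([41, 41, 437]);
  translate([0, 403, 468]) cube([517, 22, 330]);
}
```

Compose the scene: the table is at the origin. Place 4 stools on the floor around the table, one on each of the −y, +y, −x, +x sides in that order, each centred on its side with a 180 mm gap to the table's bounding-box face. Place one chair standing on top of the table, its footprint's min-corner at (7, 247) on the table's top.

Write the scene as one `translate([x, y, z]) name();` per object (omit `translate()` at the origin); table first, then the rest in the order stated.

table();
translate([286, -488, 0]) stool();
translate([286, 888, 0]) stool();
translate([-480, 200, 0]) stool();
translate([1052, 200, 0]) stool();
translate([7, 247, 730]) chair();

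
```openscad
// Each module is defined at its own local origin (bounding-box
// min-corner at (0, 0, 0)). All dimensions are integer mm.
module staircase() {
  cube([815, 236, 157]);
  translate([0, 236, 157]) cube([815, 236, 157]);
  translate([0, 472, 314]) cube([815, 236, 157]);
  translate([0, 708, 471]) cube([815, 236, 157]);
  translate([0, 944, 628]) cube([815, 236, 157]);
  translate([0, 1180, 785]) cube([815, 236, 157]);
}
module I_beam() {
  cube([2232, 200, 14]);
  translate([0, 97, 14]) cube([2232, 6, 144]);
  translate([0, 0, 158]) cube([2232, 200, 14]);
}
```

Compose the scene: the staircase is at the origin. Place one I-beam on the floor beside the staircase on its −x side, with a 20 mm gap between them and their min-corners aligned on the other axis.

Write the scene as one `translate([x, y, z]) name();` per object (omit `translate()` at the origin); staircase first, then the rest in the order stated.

staircase();
translate([-2252, 0, 0]) I_beam();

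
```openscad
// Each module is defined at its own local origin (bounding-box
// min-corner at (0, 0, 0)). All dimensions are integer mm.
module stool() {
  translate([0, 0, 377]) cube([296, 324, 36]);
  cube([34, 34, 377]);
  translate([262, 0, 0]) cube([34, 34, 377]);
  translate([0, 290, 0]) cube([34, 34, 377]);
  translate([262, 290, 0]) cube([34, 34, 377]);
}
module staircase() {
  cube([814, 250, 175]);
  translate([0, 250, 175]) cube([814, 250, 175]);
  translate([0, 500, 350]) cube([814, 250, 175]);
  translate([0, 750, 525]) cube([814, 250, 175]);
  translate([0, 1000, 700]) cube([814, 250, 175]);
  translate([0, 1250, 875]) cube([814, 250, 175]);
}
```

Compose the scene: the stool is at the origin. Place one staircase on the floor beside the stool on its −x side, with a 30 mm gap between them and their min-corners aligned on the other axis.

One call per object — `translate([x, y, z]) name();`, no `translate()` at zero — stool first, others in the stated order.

stool();
translate([-844, 0, 0]) staircase();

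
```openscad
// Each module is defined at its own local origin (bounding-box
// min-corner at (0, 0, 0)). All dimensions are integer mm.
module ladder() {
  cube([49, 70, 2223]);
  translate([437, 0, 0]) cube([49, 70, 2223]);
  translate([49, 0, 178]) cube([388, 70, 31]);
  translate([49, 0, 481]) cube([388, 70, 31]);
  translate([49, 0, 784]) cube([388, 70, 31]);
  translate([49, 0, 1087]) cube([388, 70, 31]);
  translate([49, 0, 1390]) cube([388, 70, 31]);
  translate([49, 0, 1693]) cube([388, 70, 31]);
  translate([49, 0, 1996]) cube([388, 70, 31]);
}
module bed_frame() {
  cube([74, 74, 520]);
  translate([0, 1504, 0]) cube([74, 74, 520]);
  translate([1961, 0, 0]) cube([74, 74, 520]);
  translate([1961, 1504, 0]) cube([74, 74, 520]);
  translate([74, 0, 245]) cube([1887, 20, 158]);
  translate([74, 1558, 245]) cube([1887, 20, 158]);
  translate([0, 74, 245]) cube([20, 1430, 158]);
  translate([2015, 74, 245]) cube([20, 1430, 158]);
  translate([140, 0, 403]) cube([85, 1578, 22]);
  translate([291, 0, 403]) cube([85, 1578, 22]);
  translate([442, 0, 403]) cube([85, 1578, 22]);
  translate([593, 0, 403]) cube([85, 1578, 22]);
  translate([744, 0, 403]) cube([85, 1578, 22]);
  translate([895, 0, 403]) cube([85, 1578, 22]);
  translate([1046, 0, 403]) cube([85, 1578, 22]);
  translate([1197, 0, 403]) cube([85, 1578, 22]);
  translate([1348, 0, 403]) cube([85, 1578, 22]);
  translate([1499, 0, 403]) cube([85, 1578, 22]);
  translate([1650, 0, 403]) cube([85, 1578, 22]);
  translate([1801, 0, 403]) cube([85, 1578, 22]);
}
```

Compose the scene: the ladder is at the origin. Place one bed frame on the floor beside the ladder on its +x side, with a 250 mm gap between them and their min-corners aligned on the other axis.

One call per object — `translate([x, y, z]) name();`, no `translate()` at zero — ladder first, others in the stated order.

ladder();
translate([736, 0, 0]) bed_frame();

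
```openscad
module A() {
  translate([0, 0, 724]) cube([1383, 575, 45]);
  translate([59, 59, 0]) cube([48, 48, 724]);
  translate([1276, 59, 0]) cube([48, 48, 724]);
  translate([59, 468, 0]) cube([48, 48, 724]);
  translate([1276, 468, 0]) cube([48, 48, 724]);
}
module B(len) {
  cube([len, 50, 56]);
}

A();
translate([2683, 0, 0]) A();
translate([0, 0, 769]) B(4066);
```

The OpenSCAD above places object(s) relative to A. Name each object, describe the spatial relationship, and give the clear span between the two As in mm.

A is a table. B is a beam. A beam spans the tops of two tables. The clear span between the two tables is 1300 mm.

Second table starts at x = 2683; first ends at x = 1383; clear span = 2683 − 1383 = 1300 mm.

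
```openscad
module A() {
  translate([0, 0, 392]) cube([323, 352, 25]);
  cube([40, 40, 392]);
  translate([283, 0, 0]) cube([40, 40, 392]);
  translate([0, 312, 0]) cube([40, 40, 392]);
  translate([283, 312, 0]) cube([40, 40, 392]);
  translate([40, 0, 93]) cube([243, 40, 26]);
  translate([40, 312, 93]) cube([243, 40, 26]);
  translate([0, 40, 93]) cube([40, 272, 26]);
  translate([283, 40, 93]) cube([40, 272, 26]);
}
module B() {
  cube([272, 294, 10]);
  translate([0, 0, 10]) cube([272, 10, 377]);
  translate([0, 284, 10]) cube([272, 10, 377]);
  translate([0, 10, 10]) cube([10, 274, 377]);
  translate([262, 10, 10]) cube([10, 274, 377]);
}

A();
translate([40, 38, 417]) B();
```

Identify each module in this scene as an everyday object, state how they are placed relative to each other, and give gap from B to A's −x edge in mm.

A is a stool. B is an open box. The open box is on top of the stool. The gap from the open box to the stool's −x edge is 40 mm.

The open box's min-x is at 40; the stool's min-x is 0; gap = 40 mm.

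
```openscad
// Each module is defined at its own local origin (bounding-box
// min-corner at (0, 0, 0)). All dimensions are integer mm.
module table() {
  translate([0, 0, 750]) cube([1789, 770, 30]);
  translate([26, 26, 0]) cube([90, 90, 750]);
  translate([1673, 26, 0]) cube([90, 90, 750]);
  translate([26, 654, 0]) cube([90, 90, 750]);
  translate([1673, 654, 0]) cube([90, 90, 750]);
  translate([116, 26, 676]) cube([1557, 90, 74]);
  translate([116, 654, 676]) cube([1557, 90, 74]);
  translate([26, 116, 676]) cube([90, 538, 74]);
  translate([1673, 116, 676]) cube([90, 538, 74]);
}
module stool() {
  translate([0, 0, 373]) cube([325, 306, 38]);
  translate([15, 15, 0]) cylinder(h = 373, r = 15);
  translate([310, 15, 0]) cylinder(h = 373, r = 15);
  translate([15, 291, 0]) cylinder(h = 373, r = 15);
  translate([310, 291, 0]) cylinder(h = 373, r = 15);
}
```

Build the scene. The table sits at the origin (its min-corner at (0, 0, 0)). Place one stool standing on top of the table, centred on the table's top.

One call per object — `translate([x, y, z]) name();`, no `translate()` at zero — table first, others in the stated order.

table();
translate([732, 232, 780]) stool();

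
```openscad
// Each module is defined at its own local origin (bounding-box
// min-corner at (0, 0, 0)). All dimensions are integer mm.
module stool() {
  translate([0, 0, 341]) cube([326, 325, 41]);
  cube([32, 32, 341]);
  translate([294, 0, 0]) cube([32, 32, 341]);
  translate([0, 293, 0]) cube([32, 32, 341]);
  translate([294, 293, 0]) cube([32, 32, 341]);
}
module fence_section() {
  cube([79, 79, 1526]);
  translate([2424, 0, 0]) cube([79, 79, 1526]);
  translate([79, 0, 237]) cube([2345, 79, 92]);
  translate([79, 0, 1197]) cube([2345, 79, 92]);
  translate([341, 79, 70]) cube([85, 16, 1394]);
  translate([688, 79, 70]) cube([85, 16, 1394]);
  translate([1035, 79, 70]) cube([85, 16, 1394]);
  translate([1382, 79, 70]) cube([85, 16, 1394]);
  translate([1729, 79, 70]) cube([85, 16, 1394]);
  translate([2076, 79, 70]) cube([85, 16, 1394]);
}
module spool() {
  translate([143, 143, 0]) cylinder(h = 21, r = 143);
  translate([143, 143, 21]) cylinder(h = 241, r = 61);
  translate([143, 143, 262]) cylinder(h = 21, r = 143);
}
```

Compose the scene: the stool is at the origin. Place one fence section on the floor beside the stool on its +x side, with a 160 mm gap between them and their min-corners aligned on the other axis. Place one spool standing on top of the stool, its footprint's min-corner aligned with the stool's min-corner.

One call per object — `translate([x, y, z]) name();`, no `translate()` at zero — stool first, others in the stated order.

stool();
translate([486, 0, 0]) fence_section();
translate([0, 0, 382]) spool();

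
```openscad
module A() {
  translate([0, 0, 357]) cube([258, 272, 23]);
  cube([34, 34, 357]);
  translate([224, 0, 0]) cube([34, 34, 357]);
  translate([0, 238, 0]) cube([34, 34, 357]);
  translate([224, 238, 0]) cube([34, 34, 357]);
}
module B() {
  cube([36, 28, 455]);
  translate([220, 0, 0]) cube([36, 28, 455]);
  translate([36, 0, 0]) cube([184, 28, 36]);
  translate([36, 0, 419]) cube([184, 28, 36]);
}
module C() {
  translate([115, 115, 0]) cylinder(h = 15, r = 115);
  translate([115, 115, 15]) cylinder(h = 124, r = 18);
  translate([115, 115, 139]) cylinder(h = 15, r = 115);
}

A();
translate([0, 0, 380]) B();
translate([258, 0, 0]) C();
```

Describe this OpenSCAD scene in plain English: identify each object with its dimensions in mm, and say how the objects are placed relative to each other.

A is a four-legged stool. The seat is a 258×272×23 mm slab whose top surface is at z = 380 mm; four square legs, each 34×34 mm in cross-section, run from the floor (z = 0) to the underside of the seat, each flush with a corner of the seat.

B is a picture frame with a 184×383 mm rectangular opening (x by z) and a uniform 36 mm border on every side. Frame depth is 28 mm along y. It is built from two vertical stiles running the full outside height and two horizontal rails spanning the gap between the stiles.

C is a spool: two coaxial disc flanges of radius 115 mm and thickness 15 mm, joined by a core cylinder of radius 18 mm and height 124 mm. The lower flange rests on z = 0 and the three cylinders share a vertical axis.

The picture frame is on top of the stool. The spool is against the stool's +x side, with their −y faces flush.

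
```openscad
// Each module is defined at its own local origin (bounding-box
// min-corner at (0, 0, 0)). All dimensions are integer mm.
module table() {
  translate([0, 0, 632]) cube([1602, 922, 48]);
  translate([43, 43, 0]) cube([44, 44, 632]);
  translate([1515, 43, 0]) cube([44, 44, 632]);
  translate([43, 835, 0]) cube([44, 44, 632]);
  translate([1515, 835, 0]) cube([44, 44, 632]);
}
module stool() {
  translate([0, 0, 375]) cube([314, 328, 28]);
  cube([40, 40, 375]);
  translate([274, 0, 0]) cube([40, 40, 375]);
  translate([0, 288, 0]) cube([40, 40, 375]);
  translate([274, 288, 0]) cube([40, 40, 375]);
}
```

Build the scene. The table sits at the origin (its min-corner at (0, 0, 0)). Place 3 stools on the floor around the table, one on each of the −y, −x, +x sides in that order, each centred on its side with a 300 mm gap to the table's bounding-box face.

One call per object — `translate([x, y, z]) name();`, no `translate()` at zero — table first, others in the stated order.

table();
translate([644, -628, 0]) stool();
translate([-614, 297, 0]) stool();
translate([1902, 297, 0]) stool();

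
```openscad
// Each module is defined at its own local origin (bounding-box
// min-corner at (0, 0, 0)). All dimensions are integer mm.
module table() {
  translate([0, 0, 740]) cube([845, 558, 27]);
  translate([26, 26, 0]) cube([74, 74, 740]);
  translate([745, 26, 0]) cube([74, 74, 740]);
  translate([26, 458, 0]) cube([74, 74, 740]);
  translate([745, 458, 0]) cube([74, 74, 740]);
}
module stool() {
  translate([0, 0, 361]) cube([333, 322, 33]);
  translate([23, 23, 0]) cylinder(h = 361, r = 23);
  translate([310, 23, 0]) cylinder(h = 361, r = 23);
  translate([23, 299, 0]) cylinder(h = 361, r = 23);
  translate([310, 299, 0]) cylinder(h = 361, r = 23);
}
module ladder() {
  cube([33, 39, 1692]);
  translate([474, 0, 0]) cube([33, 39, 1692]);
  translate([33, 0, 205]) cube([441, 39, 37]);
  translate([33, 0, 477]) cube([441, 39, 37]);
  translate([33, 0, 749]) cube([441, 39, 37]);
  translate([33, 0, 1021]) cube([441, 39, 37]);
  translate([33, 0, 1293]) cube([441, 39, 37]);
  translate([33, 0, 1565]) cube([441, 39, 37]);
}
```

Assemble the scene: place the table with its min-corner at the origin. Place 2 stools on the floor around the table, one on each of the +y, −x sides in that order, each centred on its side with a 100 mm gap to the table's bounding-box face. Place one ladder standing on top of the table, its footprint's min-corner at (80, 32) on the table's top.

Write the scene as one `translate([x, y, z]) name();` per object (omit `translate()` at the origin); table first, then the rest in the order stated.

table();
translate([256, 658, 0]) stool();
translate([-433, 118, 0]) stool();
translate([80, 32, 767]) ladder();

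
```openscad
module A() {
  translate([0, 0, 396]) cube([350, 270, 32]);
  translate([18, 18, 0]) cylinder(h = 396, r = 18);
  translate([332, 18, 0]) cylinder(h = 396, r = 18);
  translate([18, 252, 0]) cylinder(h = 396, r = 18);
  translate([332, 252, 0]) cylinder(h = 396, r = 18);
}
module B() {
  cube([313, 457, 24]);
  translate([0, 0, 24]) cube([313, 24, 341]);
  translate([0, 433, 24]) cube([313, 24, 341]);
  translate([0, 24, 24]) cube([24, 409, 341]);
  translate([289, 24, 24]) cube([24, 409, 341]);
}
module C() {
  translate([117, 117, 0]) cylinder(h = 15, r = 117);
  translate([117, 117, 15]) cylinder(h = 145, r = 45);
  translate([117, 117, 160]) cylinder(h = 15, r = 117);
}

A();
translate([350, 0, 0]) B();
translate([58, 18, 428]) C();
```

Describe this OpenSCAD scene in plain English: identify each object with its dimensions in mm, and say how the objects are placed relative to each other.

A is a simple wooden stool: a rectangular seat 350 mm (x) by 270 mm (y), 32 mm thick, top face at z = 428 mm, on four round legs, each 36 mm in diameter. The legs rest on z = 0, each leg's axis is inset half a diameter from the nearest pair of seat edges (so the leg's bounding box is flush with the corner).

B is an open storage box with external size 313×457×365 mm and wall thickness 24 mm (the base is also 24 mm thick). The base covers the whole footprint; the four walls stand on the base, with the y-facing walls full-width and the x-facing walls fitting between their inner faces.

C is a spool: two coaxial disc flanges of radius 117 mm and thickness 15 mm, joined by a core cylinder of radius 45 mm and height 145 mm. The lower flange rests on z = 0 and the three cylinders share a vertical axis.

The open box is against the stool's +x side, with their −y faces flush. The spool is on top of the stool, centred.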